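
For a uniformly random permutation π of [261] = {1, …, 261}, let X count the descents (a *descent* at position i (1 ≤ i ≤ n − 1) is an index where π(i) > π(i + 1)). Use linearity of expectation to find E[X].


Write X = Σ X_I over i = 1, …, 260, with X_I the indicator of one descent.
There are 260 indicators.
For each fixed i, the pair (π(i), π(i+1)) is a uniformly random ordered pair of distinct values from {1, …, 261}; by symmetry P[π(i) > π(i+1)] = 1/2.
By linearity: E[X] = 260 · (1/2) = (261 − 1) · (1/2) = 130 ≈ 130.000.

E[X] = 130 = 130.000.


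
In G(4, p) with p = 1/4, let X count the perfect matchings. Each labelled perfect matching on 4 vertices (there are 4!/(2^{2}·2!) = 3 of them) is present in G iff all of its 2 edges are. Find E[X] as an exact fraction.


K_4 has 4!/(2^{2}·2!) = 3 labelled perfect matchings.
For each such perfect matching H, let X_H = 1 if all 2 edges of H are present in G. Then P[X_H = 1] = p^{2} = (1/4)^{2} = 1/16.
By linearity: E[X] = Σ_H E[X_H] = 3 · p^{2} = 3 · 1/16 = 3/16.
Numerically: E[X] ≈ 0.1875.

E[X] = 3 · (1/4)^{2} = 3/16 ≈ 0.1875.


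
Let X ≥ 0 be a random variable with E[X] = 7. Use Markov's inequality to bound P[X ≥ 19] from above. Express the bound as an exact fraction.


μ = E[X] = 7, a = 19.
Markov: P[X ≥ 19] ≤ μ/a = (7)/19 = 7/19.
Numerically: ≈ 0.368.
(Since a = 19 > μ = 7.000, the bound 7/19 is < 1 and informative.)

P[X ≥ 19] ≤ 7/19 ≈ 0.368.


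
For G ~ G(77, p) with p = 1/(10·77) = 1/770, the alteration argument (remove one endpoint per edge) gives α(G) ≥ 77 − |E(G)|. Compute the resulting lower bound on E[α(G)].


E[|E(G)|] = C(77, 2)·p = 2926 · (1/770) = 19/5.
E[α(G)] ≥ n − E[|E(G)|] = 77 − 19/5 = 366/5.
Numerically: ≈ 73.200000.
(This is only a lower bound; the true E[α(G)] may be larger.)

E[α(G)] ≥ 366/5 ≈ 73.200000.


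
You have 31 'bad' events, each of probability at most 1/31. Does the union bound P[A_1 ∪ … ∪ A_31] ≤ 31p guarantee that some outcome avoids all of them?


Union bound: P[∪_{i=1}^{31} A_i] ≤ Σ_i P[A_i] ≤ 31·p = 31·(1/31) = 1.
Numerically: 1 ≈ 1.0000000.
Is 1 < 1? NO.
Since the bound 1 is ≥ 1, the union bound is uninformative here; it does NOT by itself certify existence.

31·p = 1 ≈ 1.0000000; existence NOT certified by the union bound.


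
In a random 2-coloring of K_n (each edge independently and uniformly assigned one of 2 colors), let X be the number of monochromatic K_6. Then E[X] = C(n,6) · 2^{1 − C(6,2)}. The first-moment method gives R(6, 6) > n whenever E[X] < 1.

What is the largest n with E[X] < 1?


We need C(n, 6) · 2^{1 − 15} < 1, i.e. C(n, 6) < 2^{15 − 1} = 16384.
Check values of n near the boundary:
  n = 11: C(11, 6) = 462; 462 < 16384? YES
  n = 12: C(12, 6) = 924; 924 < 16384? YES
  n = 13: C(13, 6) = 1716; 1716 < 16384? YES
  n = 14: C(14, 6) = 3003; 3003 < 16384? YES
  n = 15: C(15, 6) = 5005; 5005 < 16384? YES
  n = 16: C(16, 6) = 8008; 8008 < 16384? YES
  n = 17: C(17, 6) = 12376; 12376 < 16384? YES
  n = 18: C(18, 6) = 18564; 18564 < 16384? NO
  n = 19: C(19, 6) = 27132; 27132 < 16384? NO
The largest n with C(n, 6) < 16384 is n = 17 (where E[X] = 1547/2048 ≈ 0.755). Hence R(6, 6) > 17, i.e. R(6, 6) ≥ 18.

Largest n = 17; hence R(6, 6) > 17.


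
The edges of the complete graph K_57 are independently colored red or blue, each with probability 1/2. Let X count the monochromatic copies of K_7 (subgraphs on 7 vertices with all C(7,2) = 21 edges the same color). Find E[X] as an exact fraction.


Let X = Σ_S X_S over the C(57, 7) = 264385836 subsets S of size 7, where X_S = 1 if the K_7 on S is monochromatic.
For a fixed S, the K_7 on S has C(7, 2) = 21 edges. P[all 21 edges red] = (1/2)^21, and likewise for blue, so P[monochromatic] = 2·(1/2)^21 = 2^{1 − 21} = 1/1048576.
Summing: E[X] = C(57, 7) · 2^{1 − 21} = 264385836 · 1/1048576 = 66096459/262144.
Numerically: E[X] ≈ 252.1380.

E[X] = C(57,7)·2^(1−C(7,2)) = 66096459/262144 ≈ 252.1380.


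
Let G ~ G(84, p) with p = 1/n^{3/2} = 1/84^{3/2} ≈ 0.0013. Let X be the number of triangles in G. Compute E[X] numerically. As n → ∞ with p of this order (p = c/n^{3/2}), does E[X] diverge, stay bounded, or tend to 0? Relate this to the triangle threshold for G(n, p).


Number of potential triangles: C(84, 3) = 95284.
Each occurs with probability p³ ≈ (0.0013)³ ≈ 2.19151e-09.
By linearity: E[X] = C(84, 3)·p³ ≈ 95284 · 2.19151e-09 ≈ 0.000.
Since α = 3/2 > 1, p = c/n^{3/2} = o(1/n) is below the triangle threshold p ~ 1/n. Asymptotically E[X] ~ (c³/6)·n^{3(1−α)} = (1³/6)·n^{-1.5} → 0, so by Markov's inequality G has no triangles w.h.p.

E[X] ≈ 0.000; in regime p = Θ(1/n^{3/2}) E[X] tends to 0 (below the triangle threshold p ~ 1/n).


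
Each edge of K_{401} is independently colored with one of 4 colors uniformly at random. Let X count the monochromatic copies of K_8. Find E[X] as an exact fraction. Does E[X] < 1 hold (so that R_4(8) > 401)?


E[X] = C(401, 8) · 4^{1 − 28} = 15456772627710150 · 4^{−27} = 15456772627710150/18014398509481984.
As a reduced fraction: E[X] = 7728386313855075/9007199254740992 ≈ 0.85802.
Is E[X] < 1? YES.
Since E[X] < 1, there exists a 4-coloring of K_{401} with no monochromatic K_8; hence R_4(8) > 401.

E[X] = 7728386313855075/9007199254740992 ≈ 0.85802; E[X] < 1, so R_4(8) > 401.


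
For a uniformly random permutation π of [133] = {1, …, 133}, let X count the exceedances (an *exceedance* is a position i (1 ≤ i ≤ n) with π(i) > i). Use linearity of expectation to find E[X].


Write X = Σ_{i=1}^{133} X_i, where X_i = 1_{π(i) > i}.
For each fixed i, π(i) is uniform over {1, …, 133} (marginal of a uniform permutation), so P[π(i) > i] = (n − i)/n. Summing: Σ_{i=1}^{133} (n − i)/n = (0 + 1 + … + 132)/133 = 133(133 − 1)/(2·133) = (133 − 1)/2.
Hence E[X] = Σ_{i=1}^{133} (133 − i)/133 = 66 ≈ 66.0000.

E[X] = 66 = 66.0000.


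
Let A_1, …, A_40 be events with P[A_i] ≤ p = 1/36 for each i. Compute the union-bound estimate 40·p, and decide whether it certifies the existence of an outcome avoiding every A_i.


Union bound: P[∪_{i=1}^{40} A_i] ≤ Σ_i P[A_i] ≤ 40·p = 40·(1/36) = 10/9.
Numerically: 10/9 ≈ 1.1111.
Is 10/9 < 1? NO.
Since the bound 10/9 is ≥ 1, the union bound is uninformative here; it does NOT by itself certify existence.

40·p = 10/9 ≈ 1.1111; existence NOT certified by the union bound.


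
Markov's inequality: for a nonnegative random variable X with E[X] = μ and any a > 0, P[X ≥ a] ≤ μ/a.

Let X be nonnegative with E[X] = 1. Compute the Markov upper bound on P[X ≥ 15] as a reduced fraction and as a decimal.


μ = E[X] = 1, a = 15.
Markov: P[X ≥ 15] ≤ μ/a = (1)/15 = 1/15.
Numerically: ≈ 0.067.
(Since a = 15 > μ = 1.000, the bound 1/15 is < 1 and informative.)

P[X ≥ 15] ≤ 1/15 ≈ 0.067.


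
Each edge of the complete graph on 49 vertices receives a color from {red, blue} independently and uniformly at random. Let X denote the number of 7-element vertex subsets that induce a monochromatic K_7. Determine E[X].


Let X = Σ_S X_S over the C(49, 7) = 85900584 subsets S of size 7, where X_S = 1 if the K_7 on S is monochromatic.
For a fixed S, the K_7 on S has C(7, 2) = 21 edges. P[all 21 edges red] = (1/2)^21, and likewise for blue, so P[monochromatic] = 2·(1/2)^21 = 2^{1 − 21} = 1/1048576.
Summing: E[X] = C(49, 7) · 2^{1 − 21} = 85900584 · 1/1048576 = 10737573/131072.
Numerically: E[X] ≈ 81.921181.

E[X] = C(49,7)·2^(1−C(7,2)) = 10737573/131072 ≈ 81.921181.


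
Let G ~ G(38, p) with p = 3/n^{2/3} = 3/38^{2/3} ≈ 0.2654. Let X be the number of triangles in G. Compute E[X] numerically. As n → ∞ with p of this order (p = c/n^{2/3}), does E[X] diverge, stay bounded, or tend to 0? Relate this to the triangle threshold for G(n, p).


Number of potential triangles: C(38, 3) = 8436.
Each occurs with probability p³ ≈ (0.2654)³ ≈ 1.869806e-02.
By linearity: E[X] = C(38, 3)·p³ ≈ 8436 · 1.869806e-02 ≈ 157.7368.
Since α = 2/3 < 1, p = c/n^{2/3} ≫ 1/n is above the triangle threshold p ~ 1/n. Asymptotically E[X] ~ (c³/6)·n^{3(1−α)} = (3³/6)·n^{1} → ∞; triangles are abundant w.h.p.

E[X] ≈ 157.7368; in regime p = Θ(1/n^{2/3}) E[X] diverges (above the triangle threshold p ~ 1/n).


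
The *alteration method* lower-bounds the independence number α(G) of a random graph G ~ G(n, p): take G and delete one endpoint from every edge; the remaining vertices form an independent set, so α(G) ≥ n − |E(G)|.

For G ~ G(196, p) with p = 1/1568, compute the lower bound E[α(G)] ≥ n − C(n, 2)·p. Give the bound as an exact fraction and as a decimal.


E[|E(G)|] = C(196, 2)·p = 19110 · (1/1568) = 195/16.
E[α(G)] ≥ n − E[|E(G)|] = 196 − 195/16 = 2941/16.
Numerically: ≈ 183.812500.
(This is only a lower bound; the true E[α(G)] may be larger.)

E[α(G)] ≥ 2941/16 ≈ 183.812500.


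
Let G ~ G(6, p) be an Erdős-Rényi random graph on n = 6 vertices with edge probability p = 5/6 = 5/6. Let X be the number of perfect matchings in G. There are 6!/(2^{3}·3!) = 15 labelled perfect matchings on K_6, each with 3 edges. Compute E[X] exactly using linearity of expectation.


K_6 has 6!/(2^{3}·3!) = 15 labelled perfect matchings.
For each such perfect matching H, let X_H = 1 if all 3 edges of H are present in G. Then P[X_H = 1] = p^{3} = (5/6)^{3} = 125/216.
By linearity: E[X] = Σ_H E[X_H] = 15 · p^{3} = 15 · 125/216 = 625/72.
Numerically: E[X] ≈ 8.6806.

E[X] = 15 · (5/6)^{3} = 625/72 ≈ 8.6806.


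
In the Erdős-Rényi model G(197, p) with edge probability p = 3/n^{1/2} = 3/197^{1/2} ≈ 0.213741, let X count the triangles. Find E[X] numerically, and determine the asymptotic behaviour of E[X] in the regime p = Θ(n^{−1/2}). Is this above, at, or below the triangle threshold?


Number of potential triangles: C(197, 3) = 1254890.
Each occurs with probability p³ ≈ (0.213741)³ ≈ 9.76482411e-03.
By linearity: E[X] = C(197, 3)·p³ ≈ 1254890 · 9.76482411e-03 ≈ 12253.780127.
Since α = 1/2 < 1, p = c/n^{1/2} ≫ 1/n is above the triangle threshold p ~ 1/n. Asymptotically E[X] ~ (c³/6)·n^{3(1−α)} = (3³/6)·n^{1.5} → ∞; triangles are abundant w.h.p.

E[X] ≈ 12253.780127; in regime p = Θ(1/n^{1/2}) E[X] diverges (above the triangle threshold p ~ 1/n).


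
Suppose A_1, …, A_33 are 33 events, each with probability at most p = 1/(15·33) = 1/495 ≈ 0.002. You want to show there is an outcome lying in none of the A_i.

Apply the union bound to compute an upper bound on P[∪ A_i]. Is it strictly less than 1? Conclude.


Union bound: P[∪_{i=1}^{33} A_i] ≤ Σ_i P[A_i] ≤ 33·p = 33·(1/495) = 1/15.
Numerically: 1/15 ≈ 0.067.
Is 1/15 < 1? YES.
Since P[∪ A_i] ≤ 1/15 < 1, the complement has P[∩ A_i^c] ≥ 1 − 1/15 = 14/15 > 0, so some outcome avoids every A_i.

33·p = 1/15 ≈ 0.067; existence CERTIFIED by the union bound.


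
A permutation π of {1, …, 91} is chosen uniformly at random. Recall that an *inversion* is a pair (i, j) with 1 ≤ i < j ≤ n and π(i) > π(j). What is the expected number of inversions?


Write X = Σ X_I over the C(91, 2) = 4095 pairs i < j, with X_I the indicator of one inversion.
There are 4095 indicators.
For each fixed pair i < j, the values π(i) and π(j) are two distinct elements of {1, …, 91} in uniformly random order; by symmetry P[π(i) > π(j)] = 1/2.
By linearity: E[X] = 4095 · (1/2) = C(91, 2) · (1/2) = 4095/2 = 4095/2 ≈ 2047.5000.

E[X] = 4095/2 = 2047.5000.


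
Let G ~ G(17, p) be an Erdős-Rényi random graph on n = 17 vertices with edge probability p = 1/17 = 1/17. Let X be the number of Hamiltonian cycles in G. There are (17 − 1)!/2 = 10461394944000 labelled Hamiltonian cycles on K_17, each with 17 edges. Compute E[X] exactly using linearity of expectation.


K_17 has (17 − 1)!/2 = 10461394944000 labelled Hamiltonian cycles.
For each such Hamiltonian cycle H, let X_H = 1 if all 17 edges of H are present in G. Then P[X_H = 1] = p^{17} = (1/17)^{17} = 1/827240261886336764177.
Summing the indicators: E[X] = Σ_H E[X_H] = 10461394944000 · p^{17} = 10461394944000 · 1/827240261886336764177 = 10461394944000/827240261886336764177.
Numerically: E[X] ≈ 1.26461e-08.

E[X] = 10461394944000 · (1/17)^{17} = 10461394944000/827240261886336764177 ≈ 1.26461e-08.


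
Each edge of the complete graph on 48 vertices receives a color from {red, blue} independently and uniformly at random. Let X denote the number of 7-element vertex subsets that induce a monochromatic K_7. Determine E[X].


Let X = Σ_S X_S over the C(48, 7) = 73629072 subsets S of size 7, where X_S = 1 if the K_7 on S is monochromatic.
For a fixed S, the K_7 on S has C(7, 2) = 21 edges. P[all 21 edges red] = (1/2)^21, and likewise for blue, so P[monochromatic] = 2·(1/2)^21 = 2^{1 − 21} = 1/1048576.
By linearity: E[X] = C(48, 7) · 2^{1 − 21} = 73629072 · 1/1048576 = 4601817/65536.
Numerically: E[X] ≈ 70.2182.

E[X] = C(48,7)·2^(1−C(7,2)) = 4601817/65536 ≈ 70.2182.


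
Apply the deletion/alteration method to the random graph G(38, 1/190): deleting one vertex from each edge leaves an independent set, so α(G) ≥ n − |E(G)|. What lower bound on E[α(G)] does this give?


E[|E(G)|] = C(38, 2)·p = 703 · (1/190) = 37/10.
E[α(G)] ≥ n − E[|E(G)|] = 38 − 37/10 = 343/10.
Numerically: ≈ 34.3000.
(This is only a lower bound; the true E[α(G)] may be larger.)

E[α(G)] ≥ 343/10 ≈ 34.3000.


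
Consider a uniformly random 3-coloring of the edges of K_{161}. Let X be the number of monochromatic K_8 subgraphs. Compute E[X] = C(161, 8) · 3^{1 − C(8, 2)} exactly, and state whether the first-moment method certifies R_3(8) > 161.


E[X] = C(161, 8) · 3^{1 − 28} = 9383313279340 · 3^{−27} = 9383313279340/7625597484987.
As a reduced fraction: E[X] = 9383313279340/7625597484987 ≈ 1.2305.
Is E[X] < 1? NO.
Since E[X] ≥ 1, the first-moment bound is inconclusive at n = 161; it does NOT by itself certify R_3(8) > 161.

E[X] = 9383313279340/7625597484987 ≈ 1.2305; E[X] ≥ 1; first-moment method inconclusive here.


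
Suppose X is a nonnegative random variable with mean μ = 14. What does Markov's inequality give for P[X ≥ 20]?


μ = E[X] = 14, a = 20.
Markov: P[X ≥ 20] ≤ μ/a = (14)/20 = 7/10.
Numerically: ≈ 0.70000.
(Since a = 20 > μ = 14.00000, the bound 7/10 is < 1 and informative.)

P[X ≥ 20] ≤ 7/10 ≈ 0.70000.


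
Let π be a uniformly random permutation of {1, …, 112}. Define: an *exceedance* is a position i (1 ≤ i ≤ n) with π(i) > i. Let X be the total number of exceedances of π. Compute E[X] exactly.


Write X = Σ_{i=1}^{112} X_i, where X_i = 1_{π(i) > i}.
For each fixed i, π(i) is uniform over {1, …, 112} (marginal of a uniform permutation), so P[π(i) > i] = (n − i)/n. Summing: Σ_{i=1}^{112} (n − i)/n = (0 + 1 + … + 111)/112 = 112(112 − 1)/(2·112) = (112 − 1)/2.
Hence E[X] = Σ_{i=1}^{112} (112 − i)/112 = 111/2 ≈ 55.500.

E[X] = 111/2 = 55.500.


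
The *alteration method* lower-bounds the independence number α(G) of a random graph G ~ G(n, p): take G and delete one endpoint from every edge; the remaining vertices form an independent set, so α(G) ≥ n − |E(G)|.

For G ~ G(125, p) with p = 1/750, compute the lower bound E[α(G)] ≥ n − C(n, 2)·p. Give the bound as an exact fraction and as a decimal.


E[|E(G)|] = C(125, 2)·p = 7750 · (1/750) = 31/3.
E[α(G)] ≥ n − E[|E(G)|] = 125 − 31/3 = 344/3.
Numerically: ≈ 114.66667.
(This is only a lower bound; the true E[α(G)] may be larger.)

E[α(G)] ≥ 344/3 ≈ 114.66667.


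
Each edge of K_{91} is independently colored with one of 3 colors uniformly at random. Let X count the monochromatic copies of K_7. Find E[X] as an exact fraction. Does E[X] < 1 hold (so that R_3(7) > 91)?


E[X] = C(91, 7) · 3^{1 − 21} = 8093990190 · 3^{−20} = 8093990190/3486784401.
As a reduced fraction: E[X] = 2697996730/1162261467 ≈ 2.321.
Is E[X] < 1? NO.
Since E[X] ≥ 1, the first-moment bound is inconclusive at n = 91; it does NOT by itself certify R_3(7) > 91.

E[X] = 2697996730/1162261467 ≈ 2.321; E[X] ≥ 1; first-moment method inconclusive here.


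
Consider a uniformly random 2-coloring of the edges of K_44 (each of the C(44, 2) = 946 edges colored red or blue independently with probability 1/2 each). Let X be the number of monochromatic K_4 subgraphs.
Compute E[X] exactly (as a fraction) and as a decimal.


Let X = Σ_S X_S over the C(44, 4) = 135751 subsets S of size 4, where X_S = 1 if the K_4 on S is monochromatic.
For a fixed S, the K_4 on S has C(4, 2) = 6 edges. P[all 6 edges red] = (1/2)^6, and likewise for blue, so P[monochromatic] = 2·(1/2)^6 = 2^{1 − 6} = 1/32.
By linearity: E[X] = C(44, 4) · 2^{1 − 6} = 135751 · 1/32 = 135751/32.
Numerically: E[X] ≈ 4242.21875.

E[X] = C(44,4)·2^(1−C(4,2)) = 135751/32 ≈ 4242.21875.


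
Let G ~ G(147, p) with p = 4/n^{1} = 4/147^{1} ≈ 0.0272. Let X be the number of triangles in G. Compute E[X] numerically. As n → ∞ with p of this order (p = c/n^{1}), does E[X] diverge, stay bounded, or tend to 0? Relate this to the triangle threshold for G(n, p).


Number of potential triangles: C(147, 3) = 518665.
Each occurs with probability p³ ≈ (0.0272)³ ≈ 2.01478e-05.
By linearity: E[X] = C(147, 3)·p³ ≈ 518665 · 2.01478e-05 ≈ 10.450.
Here α = 1, so p = 4/n is exactly at the triangle threshold p ~ 1/n. Asymptotically E[X] → c³/6 = 4³/6 = 32/3 ≈ 10.667, a bounded constant. In this regime the triangle count is asymptotically Poisson(c³/6).

E[X] ≈ 10.450; in regime p = Θ(1/n^{1}) E[X] stays bounded (at the triangle threshold p ~ 1/n).


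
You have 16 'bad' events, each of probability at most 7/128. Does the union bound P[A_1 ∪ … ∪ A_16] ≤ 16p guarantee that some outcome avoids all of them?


Union bound: P[∪_{i=1}^{16} A_i] ≤ Σ_i P[A_i] ≤ 16·p = 16·(7/128) = 7/8.
Numerically: 7/8 ≈ 0.8750.
Is 7/8 < 1? YES.
Since P[∪ A_i] ≤ 7/8 < 1, the complement has P[∩ A_i^c] ≥ 1 − 7/8 = 1/8 > 0, so some outcome avoids every A_i.

16·p = 7/8 ≈ 0.8750; existence CERTIFIED by the union bound.


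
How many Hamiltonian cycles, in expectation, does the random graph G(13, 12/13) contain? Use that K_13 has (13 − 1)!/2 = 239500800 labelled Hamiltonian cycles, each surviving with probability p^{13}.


K_13 has (13 − 1)!/2 = 239500800 labelled Hamiltonian cycles.
For each such Hamiltonian cycle H, let X_H = 1 if all 13 edges of H are present in G. Then P[X_H = 1] = p^{13} = (12/13)^{13} = 106993205379072/302875106592253.
Summing the indicators: E[X] = Σ_H E[X_H] = 239500800 · p^{13} = 239500800 · 106993205379072/302875106592253 = 25624958282852047257600/302875106592253.
Numerically: E[X] ≈ 8.4606e+07.

E[X] = 239500800 · (12/13)^{13} = 25624958282852047257600/302875106592253 ≈ 8.4606e+07.


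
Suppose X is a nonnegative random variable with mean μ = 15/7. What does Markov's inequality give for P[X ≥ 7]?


μ = E[X] = 15/7, a = 7.
Markov: P[X ≥ 7] ≤ μ/a = (15/7)/7 = 15/49.
Numerically: ≈ 0.306.
(Since a = 7 > μ = 2.143, the bound 15/49 is < 1 and informative.)

P[X ≥ 7] ≤ 15/49 ≈ 0.306.


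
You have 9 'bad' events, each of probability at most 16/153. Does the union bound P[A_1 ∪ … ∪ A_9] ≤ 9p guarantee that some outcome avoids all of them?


Union bound: P[∪_{i=1}^{9} A_i] ≤ Σ_i P[A_i] ≤ 9·p = 9·(16/153) = 16/17.
Numerically: 16/17 ≈ 0.941.
Is 16/17 < 1? YES.
Since P[∪ A_i] ≤ 16/17 < 1, the complement has P[∩ A_i^c] ≥ 1 − 16/17 = 1/17 > 0, so some outcome avoids every A_i.

9·p = 16/17 ≈ 0.941; existence CERTIFIED by the union bound.


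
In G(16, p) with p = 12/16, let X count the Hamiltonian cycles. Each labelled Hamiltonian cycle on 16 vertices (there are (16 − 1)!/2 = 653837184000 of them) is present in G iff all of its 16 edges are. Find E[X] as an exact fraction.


K_16 has (16 − 1)!/2 = 653837184000 labelled Hamiltonian cycles.
For each such Hamiltonian cycle H, let X_H = 1 if all 16 edges of H are present in G. Then P[X_H = 1] = p^{16} = (3/4)^{16} = 43046721/4294967296.
By linearity of expectation: E[X] = Σ_H E[X_H] = 653837184000 · p^{16} = 653837184000 · 43046721/4294967296 = 27485885585032875/4194304.
Numerically: E[X] ≈ 6.55315e+09.

E[X] = 653837184000 · (3/4)^{16} = 27485885585032875/4194304 ≈ 6.55315e+09.


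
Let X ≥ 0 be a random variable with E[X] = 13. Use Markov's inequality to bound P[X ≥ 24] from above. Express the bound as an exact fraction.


μ = E[X] = 13, a = 24.
Markov: P[X ≥ 24] ≤ μ/a = (13)/24 = 13/24.
Numerically: ≈ 0.54167.
(Since a = 24 > μ = 13.00000, the bound 13/24 is < 1 and informative.)

P[X ≥ 24] ≤ 13/24 ≈ 0.54167.


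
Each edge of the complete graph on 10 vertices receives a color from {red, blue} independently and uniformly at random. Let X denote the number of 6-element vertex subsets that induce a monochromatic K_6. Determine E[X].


Let X = Σ_S X_S over the C(10, 6) = 210 subsets S of size 6, where X_S = 1 if the K_6 on S is monochromatic.
For a fixed S, the K_6 on S has C(6, 2) = 15 edges. P[all 15 edges red] = (1/2)^15, and likewise for blue, so P[monochromatic] = 2·(1/2)^15 = 2^{1 − 15} = 1/16384.
By linearity: E[X] = C(10, 6) · 2^{1 − 15} = 210 · 1/16384 = 105/8192.
Numerically: E[X] ≈ 0.01282.

E[X] = C(10,6)·2^(1−C(6,2)) = 105/8192 ≈ 0.01282.


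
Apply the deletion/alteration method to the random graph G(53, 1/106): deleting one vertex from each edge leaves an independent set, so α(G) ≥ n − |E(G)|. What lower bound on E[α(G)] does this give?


E[|E(G)|] = C(53, 2)·p = 1378 · (1/106) = 13.
E[α(G)] ≥ n − E[|E(G)|] = 53 − 13 = 40.
Numerically: ≈ 40.00000.
(This is only a lower bound; the true E[α(G)] may be larger.)

E[α(G)] ≥ 40 ≈ 40.00000.


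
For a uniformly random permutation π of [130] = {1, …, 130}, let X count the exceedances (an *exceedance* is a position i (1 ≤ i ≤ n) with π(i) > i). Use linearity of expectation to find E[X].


Write X = Σ_{i=1}^{130} X_i, where X_i = 1_{π(i) > i}.
For each fixed i, π(i) is uniform over {1, …, 130} (marginal of a uniform permutation), so P[π(i) > i] = (n − i)/n. Summing: Σ_{i=1}^{130} (n − i)/n = (0 + 1 + … + 129)/130 = 130(130 − 1)/(2·130) = (130 − 1)/2.
Hence E[X] = Σ_{i=1}^{130} (130 − i)/130 = 129/2 ≈ 64.5000.

E[X] = 129/2 = 64.5000.


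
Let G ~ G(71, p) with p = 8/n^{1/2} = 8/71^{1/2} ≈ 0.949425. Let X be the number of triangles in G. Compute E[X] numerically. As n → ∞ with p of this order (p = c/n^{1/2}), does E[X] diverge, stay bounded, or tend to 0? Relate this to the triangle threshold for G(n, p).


Number of potential triangles: C(71, 3) = 57155.
Each occurs with probability p³ ≈ (0.949425)³ ≈ 8.55820013e-01.
By linearity: E[X] = C(71, 3)·p³ ≈ 57155 · 8.55820013e-01 ≈ 48914.392824.
Since α = 1/2 < 1, p = c/n^{1/2} ≫ 1/n is above the triangle threshold p ~ 1/n. Asymptotically E[X] ~ (c³/6)·n^{3(1−α)} = (8³/6)·n^{1.5} → ∞; triangles are abundant w.h.p.

E[X] ≈ 48914.392824; in regime p = Θ(1/n^{1/2}) E[X] diverges (above the triangle threshold p ~ 1/n).


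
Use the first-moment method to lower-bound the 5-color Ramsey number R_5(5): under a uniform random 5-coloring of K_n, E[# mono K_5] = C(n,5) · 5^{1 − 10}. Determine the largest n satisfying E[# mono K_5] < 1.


We need C(n, 5) · 5^{1 − 10} < 1, i.e. C(n, 5) < 5^{10 − 1} = 1953125.
Check values of n near the boundary:
  n = 44: C(44, 5) = 1086008; 1086008 < 1953125? YES
  n = 45: C(45, 5) = 1221759; 1221759 < 1953125? YES
  n = 46: C(46, 5) = 1370754; 1370754 < 1953125? YES
  n = 47: C(47, 5) = 1533939; 1533939 < 1953125? YES
  n = 48: C(48, 5) = 1712304; 1712304 < 1953125? YES
  n = 49: C(49, 5) = 1906884; 1906884 < 1953125? YES
  n = 50: C(50, 5) = 2118760; 2118760 < 1953125? NO
  n = 51: C(51, 5) = 2349060; 2349060 < 1953125? NO
The largest n with C(n, 5) < 1953125 is n = 49 (where E[X] = 1906884/1953125 ≈ 0.976). Hence R_5(5) > 49, i.e. R_5(5) ≥ 50.

Largest n = 49; hence R_5(5) > 49.


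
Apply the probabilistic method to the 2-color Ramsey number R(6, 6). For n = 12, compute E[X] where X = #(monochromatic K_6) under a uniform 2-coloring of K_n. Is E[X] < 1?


E[X] = C(12, 6) · 2^{1 − 15} = 924 · 2^{−14} = 924/16384.
As a reduced fraction: E[X] = 231/4096 ≈ 0.05640.
Is E[X] < 1? YES.
Since E[X] < 1, there exists a 2-coloring of K_{12} with no monochromatic K_6; hence R(6, 6) > 12.

E[X] = 231/4096 ≈ 0.05640; E[X] < 1, so R(6, 6) > 12.


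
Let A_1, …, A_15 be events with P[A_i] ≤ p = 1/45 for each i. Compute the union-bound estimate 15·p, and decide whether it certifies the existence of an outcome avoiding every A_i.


Union bound: P[∪_{i=1}^{15} A_i] ≤ Σ_i P[A_i] ≤ 15·p = 15·(1/45) = 1/3.
Numerically: 1/3 ≈ 0.333.
Is 1/3 < 1? YES.
Since P[∪ A_i] ≤ 1/3 < 1, the complement has P[∩ A_i^c] ≥ 1 − 1/3 = 2/3 > 0, so some outcome avoids every A_i.

15·p = 1/3 ≈ 0.333; existence CERTIFIED by the union bound.


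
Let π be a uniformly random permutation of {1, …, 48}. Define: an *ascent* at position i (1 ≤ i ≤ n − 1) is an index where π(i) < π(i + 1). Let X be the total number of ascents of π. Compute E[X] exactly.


Write X = Σ X_I over i = 1, …, 47, with X_I the indicator of one ascent.
There are 47 indicators.
For each fixed i, the pair (π(i), π(i+1)) is a uniformly random ordered pair of distinct values from {1, …, 48}; by symmetry P[π(i) < π(i+1)] = 1/2.
By linearity: E[X] = 47 · (1/2) = (48 − 1) · (1/2) = 47/2 ≈ 23.5000.

E[X] = 47/2 = 23.5000.


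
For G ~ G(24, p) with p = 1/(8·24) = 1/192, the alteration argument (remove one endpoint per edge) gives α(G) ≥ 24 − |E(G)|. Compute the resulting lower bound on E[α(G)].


E[|E(G)|] = C(24, 2)·p = 276 · (1/192) = 23/16.
E[α(G)] ≥ n − E[|E(G)|] = 24 − 23/16 = 361/16.
Numerically: ≈ 22.5625.
(This is only a lower bound; the true E[α(G)] may be larger.)

E[α(G)] ≥ 361/16 ≈ 22.5625.


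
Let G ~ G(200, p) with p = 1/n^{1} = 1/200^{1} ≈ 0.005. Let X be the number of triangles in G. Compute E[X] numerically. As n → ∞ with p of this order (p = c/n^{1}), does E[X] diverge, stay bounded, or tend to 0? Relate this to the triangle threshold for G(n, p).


Number of potential triangles: C(200, 3) = 1313400.
Each occurs with probability p³ ≈ (0.005)³ ≈ 1.2500000e-07.
By linearity: E[X] = C(200, 3)·p³ ≈ 1313400 · 1.2500000e-07 ≈ 0.16418.
Here α = 1, so p = 1/n is exactly at the triangle threshold p ~ 1/n. Asymptotically E[X] → c³/6 = 1³/6 = 1/6 ≈ 0.16667, a bounded constant. In this regime the triangle count is asymptotically Poisson(c³/6).

E[X] ≈ 0.16418; in regime p = Θ(1/n^{1}) E[X] stays bounded (at the triangle threshold p ~ 1/n).


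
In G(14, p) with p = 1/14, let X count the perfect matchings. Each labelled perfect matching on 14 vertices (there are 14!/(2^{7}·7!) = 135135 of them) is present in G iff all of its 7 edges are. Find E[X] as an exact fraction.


K_14 has 14!/(2^{7}·7!) = 135135 labelled perfect matchings.
For each such perfect matching H, let X_H = 1 if all 7 edges of H are present in G. Then P[X_H = 1] = p^{7} = (1/14)^{7} = 1/105413504.
Summing the indicators: E[X] = Σ_H E[X_H] = 135135 · p^{7} = 135135 · 1/105413504 = 19305/15059072.
Numerically: E[X] ≈ 0.001282.

E[X] = 135135 · (1/14)^{7} = 19305/15059072 ≈ 0.001282.


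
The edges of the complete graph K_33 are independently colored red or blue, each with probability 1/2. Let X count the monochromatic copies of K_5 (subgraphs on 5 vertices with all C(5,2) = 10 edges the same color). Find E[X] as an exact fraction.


Let X = Σ_S X_S over the C(33, 5) = 237336 subsets S of size 5, where X_S = 1 if the K_5 on S is monochromatic.
For a fixed S, the K_5 on S has C(5, 2) = 10 edges. P[all 10 edges red] = (1/2)^10, and likewise for blue, so P[monochromatic] = 2·(1/2)^10 = 2^{1 − 10} = 1/512.
Summing: E[X] = C(33, 5) · 2^{1 − 10} = 237336 · 1/512 = 29667/64.
Numerically: E[X] ≈ 463.547.

E[X] = C(33,5)·2^(1−C(5,2)) = 29667/64 ≈ 463.547.


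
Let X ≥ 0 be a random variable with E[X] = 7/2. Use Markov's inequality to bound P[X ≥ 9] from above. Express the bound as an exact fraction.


μ = E[X] = 7/2, a = 9.
Markov: P[X ≥ 9] ≤ μ/a = (7/2)/9 = 7/18.
Numerically: ≈ 0.388889.
(Since a = 9 > μ = 3.500000, the bound 7/18 is < 1 and informative.)

P[X ≥ 9] ≤ 7/18 ≈ 0.388889.


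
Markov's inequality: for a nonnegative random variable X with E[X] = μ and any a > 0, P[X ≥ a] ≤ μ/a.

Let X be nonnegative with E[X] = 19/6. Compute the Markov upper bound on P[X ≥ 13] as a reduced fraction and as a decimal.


μ = E[X] = 19/6, a = 13.
Markov: P[X ≥ 13] ≤ μ/a = (19/6)/13 = 19/78.
Numerically: ≈ 0.24359.
(Since a = 13 > μ = 3.16667, the bound 19/78 is < 1 and informative.)

P[X ≥ 13] ≤ 19/78 ≈ 0.24359.


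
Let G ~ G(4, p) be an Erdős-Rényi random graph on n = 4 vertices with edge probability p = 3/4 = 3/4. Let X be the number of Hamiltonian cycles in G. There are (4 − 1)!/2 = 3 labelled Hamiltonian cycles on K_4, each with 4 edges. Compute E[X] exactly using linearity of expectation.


K_4 has (4 − 1)!/2 = 3 labelled Hamiltonian cycles.
For each such Hamiltonian cycle H, let X_H = 1 if all 4 edges of H are present in G. Then P[X_H = 1] = p^{4} = (3/4)^{4} = 81/256.
Summing the indicators: E[X] = Σ_H E[X_H] = 3 · p^{4} = 3 · 81/256 = 243/256.
Numerically: E[X] ≈ 0.94922.

E[X] = 3 · (3/4)^{4} = 243/256 ≈ 0.94922.


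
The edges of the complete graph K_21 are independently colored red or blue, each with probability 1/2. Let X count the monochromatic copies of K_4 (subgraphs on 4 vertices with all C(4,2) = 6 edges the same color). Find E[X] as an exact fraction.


Let X = Σ_S X_S over the C(21, 4) = 5985 subsets S of size 4, where X_S = 1 if the K_4 on S is monochromatic.
For a fixed S, the K_4 on S has C(4, 2) = 6 edges. P[all 6 edges red] = (1/2)^6, and likewise for blue, so P[monochromatic] = 2·(1/2)^6 = 2^{1 − 6} = 1/32.
By linearity: E[X] = C(21, 4) · 2^{1 − 6} = 5985 · 1/32 = 5985/32.
Numerically: E[X] ≈ 187.0312.

E[X] = C(21,4)·2^(1−C(4,2)) = 5985/32 ≈ 187.0312.


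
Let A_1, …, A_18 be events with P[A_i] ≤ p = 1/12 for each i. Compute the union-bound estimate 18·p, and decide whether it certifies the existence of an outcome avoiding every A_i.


Union bound: P[∪_{i=1}^{18} A_i] ≤ Σ_i P[A_i] ≤ 18·p = 18·(1/12) = 3/2.
Numerically: 3/2 ≈ 1.5000000.
Is 3/2 < 1? NO.
Since the bound 3/2 is ≥ 1, the union bound is uninformative here; it does NOT by itself certify existence.

18·p = 3/2 ≈ 1.5000000; existence NOT certified by the union bound.


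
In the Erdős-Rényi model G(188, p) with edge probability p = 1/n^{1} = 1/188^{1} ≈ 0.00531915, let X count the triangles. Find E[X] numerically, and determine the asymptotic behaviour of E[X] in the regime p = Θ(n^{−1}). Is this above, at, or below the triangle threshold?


Number of potential triangles: C(188, 3) = 1089836.
Each occurs with probability p³ ≈ (0.00531915)³ ≈ 1.50496518e-07.
By linearity: E[X] = C(188, 3)·p³ ≈ 1089836 · 1.50496518e-07 ≈ 0.164017.
Here α = 1, so p = 1/n is exactly at the triangle threshold p ~ 1/n. Asymptotically E[X] → c³/6 = 1³/6 = 1/6 ≈ 0.166667, a bounded constant. In this regime the triangle count is asymptotically Poisson(c³/6).

E[X] ≈ 0.164017; in regime p = Θ(1/n^{1}) E[X] stays bounded (at the triangle threshold p ~ 1/n).


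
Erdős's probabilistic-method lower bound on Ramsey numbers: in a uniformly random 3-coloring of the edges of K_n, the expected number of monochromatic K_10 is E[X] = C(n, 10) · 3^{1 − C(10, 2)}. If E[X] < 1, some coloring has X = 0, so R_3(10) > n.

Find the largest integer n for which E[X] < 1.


We need C(n, 10) · 3^{1 − 45} < 1, i.e. C(n, 10) < 3^{45 − 1} = 984770902183611232881.
Check values of n near the boundary:
  n = 568: C(568, 10) = 889446337783744949208; 889446337783744949208 < 984770902183611232881? YES
  n = 569: C(569, 10) = 905357721286137524328; 905357721286137524328 < 984770902183611232881? YES
  n = 570: C(570, 10) = 921524823451961408691; 921524823451961408691 < 984770902183611232881? YES
  n = 571: C(571, 10) = 937951290893172842001; 937951290893172842001 < 984770902183611232881? YES
  n = 572: C(572, 10) = 954640815642161682606; 954640815642161682606 < 984770902183611232881? YES
  n = 573: C(573, 10) = 971597135635805762226; 971597135635805762226 < 984770902183611232881? YES
  n = 574: C(574, 10) = 988824035203816502691; 988824035203816502691 < 984770902183611232881? NO
  n = 575: C(575, 10) = 1006325345561406175305; 1006325345561406175305 < 984770902183611232881? NO
The largest n with C(n, 10) < 984770902183611232881 is n = 573 (where E[X] = 35985079097622435638/36472996377170786403 ≈ 0.9866225). Hence R_3(10) > 573, i.e. R_3(10) ≥ 574.

Largest n = 573; hence R_3(10) > 573.


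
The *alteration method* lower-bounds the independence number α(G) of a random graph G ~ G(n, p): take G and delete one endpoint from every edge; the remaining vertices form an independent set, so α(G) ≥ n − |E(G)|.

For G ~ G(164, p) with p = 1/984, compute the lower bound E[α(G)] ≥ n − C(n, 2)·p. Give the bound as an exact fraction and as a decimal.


E[|E(G)|] = C(164, 2)·p = 13366 · (1/984) = 163/12.
E[α(G)] ≥ n − E[|E(G)|] = 164 − 163/12 = 1805/12.
Numerically: ≈ 150.4167.
(This is only a lower bound; the true E[α(G)] may be larger.)

E[α(G)] ≥ 1805/12 ≈ 150.4167.


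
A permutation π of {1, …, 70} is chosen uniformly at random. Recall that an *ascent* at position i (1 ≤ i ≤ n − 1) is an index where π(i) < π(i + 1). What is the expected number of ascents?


Write X = Σ X_I over i = 1, …, 69, with X_I the indicator of one ascent.
There are 69 indicators.
For each fixed i, the pair (π(i), π(i+1)) is a uniformly random ordered pair of distinct values from {1, …, 70}; by symmetry P[π(i) < π(i+1)] = 1/2.
By linearity: E[X] = 69 · (1/2) = (70 − 1) · (1/2) = 69/2 ≈ 34.50000.

E[X] = 69/2 = 34.50000.


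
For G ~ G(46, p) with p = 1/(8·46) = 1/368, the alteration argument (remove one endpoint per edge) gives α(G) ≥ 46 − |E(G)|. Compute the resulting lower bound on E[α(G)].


E[|E(G)|] = C(46, 2)·p = 1035 · (1/368) = 45/16.
E[α(G)] ≥ n − E[|E(G)|] = 46 − 45/16 = 691/16.
Numerically: ≈ 43.187500.
(This is only a lower bound; the true E[α(G)] may be larger.)

E[α(G)] ≥ 691/16 ≈ 43.187500.


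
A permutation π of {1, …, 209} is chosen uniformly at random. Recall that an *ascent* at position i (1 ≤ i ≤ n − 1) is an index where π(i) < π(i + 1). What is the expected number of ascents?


Write X = Σ X_I over i = 1, …, 208, with X_I the indicator of one ascent.
There are 208 indicators.
For each fixed i, the pair (π(i), π(i+1)) is a uniformly random ordered pair of distinct values from {1, …, 209}; by symmetry P[π(i) < π(i+1)] = 1/2.
By linearity: E[X] = 208 · (1/2) = (209 − 1) · (1/2) = 104 ≈ 104.000000.

E[X] = 104 = 104.000000.


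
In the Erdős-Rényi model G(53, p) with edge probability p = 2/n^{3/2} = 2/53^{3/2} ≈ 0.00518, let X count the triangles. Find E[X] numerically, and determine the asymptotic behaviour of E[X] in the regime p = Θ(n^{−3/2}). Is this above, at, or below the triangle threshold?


Number of potential triangles: C(53, 3) = 23426.
Each occurs with probability p³ ≈ (0.00518)³ ≈ 1.39267e-07.
By linearity: E[X] = C(53, 3)·p³ ≈ 23426 · 1.39267e-07 ≈ 0.003.
Since α = 3/2 > 1, p = c/n^{3/2} = o(1/n) is below the triangle threshold p ~ 1/n. Asymptotically E[X] ~ (c³/6)·n^{3(1−α)} = (2³/6)·n^{-1.5} → 0, so by Markov's inequality G has no triangles w.h.p.

E[X] ≈ 0.003; in regime p = Θ(1/n^{3/2}) E[X] tends to 0 (below the triangle threshold p ~ 1/n).


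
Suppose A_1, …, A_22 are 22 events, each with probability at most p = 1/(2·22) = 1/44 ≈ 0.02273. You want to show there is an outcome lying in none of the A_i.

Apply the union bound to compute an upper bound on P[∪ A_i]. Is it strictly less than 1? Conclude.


Union bound: P[∪_{i=1}^{22} A_i] ≤ Σ_i P[A_i] ≤ 22·p = 22·(1/44) = 1/2.
Numerically: 1/2 ≈ 0.50000.
Is 1/2 < 1? YES.
Since P[∪ A_i] ≤ 1/2 < 1, the complement has P[∩ A_i^c] ≥ 1 − 1/2 = 1/2 > 0, so some outcome avoids every A_i.

22·p = 1/2 ≈ 0.50000; existence CERTIFIED by the union bound.


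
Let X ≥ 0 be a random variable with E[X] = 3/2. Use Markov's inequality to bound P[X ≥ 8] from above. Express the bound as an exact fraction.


μ = E[X] = 3/2, a = 8.
Markov: P[X ≥ 8] ≤ μ/a = (3/2)/8 = 3/16.
Numerically: ≈ 0.18750.
(Since a = 8 > μ = 1.50000, the bound 3/16 is < 1 and informative.)

P[X ≥ 8] ≤ 3/16 ≈ 0.18750.


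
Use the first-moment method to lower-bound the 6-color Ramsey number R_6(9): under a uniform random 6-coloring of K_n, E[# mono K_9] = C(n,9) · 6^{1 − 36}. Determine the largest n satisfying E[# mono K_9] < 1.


We need C(n, 9) · 6^{1 − 36} < 1, i.e. C(n, 9) < 6^{36 − 1} = 1719070799748422591028658176.
Check values of n near the boundary:
  n = 4407: C(4407, 9) = 1713856532599459170657070050; 1713856532599459170657070050 < 1719070799748422591028658176? YES
  n = 4408: C(4408, 9) = 1717362945146264156457459600; 1717362945146264156457459600 < 1719070799748422591028658176? YES
  n = 4409: C(4409, 9) = 1720875732988608787686577131; 1720875732988608787686577131 < 1719070799748422591028658176? NO
  n = 4410: C(4410, 9) = 1724394906266704102180823710; 1724394906266704102180823710 < 1719070799748422591028658176? NO
  n = 4411: C(4411, 9) = 1727920475134582415883601405; 1727920475134582415883601405 < 1719070799748422591028658176? NO
The largest n with C(n, 9) < 1719070799748422591028658176 is n = 4408 (where E[X] = 35778394690547169926197075/35813974994758803979763712 ≈ 0.9990). Hence R_6(9) > 4408, i.e. R_6(9) ≥ 4409.

Largest n = 4408; hence R_6(9) > 4408.


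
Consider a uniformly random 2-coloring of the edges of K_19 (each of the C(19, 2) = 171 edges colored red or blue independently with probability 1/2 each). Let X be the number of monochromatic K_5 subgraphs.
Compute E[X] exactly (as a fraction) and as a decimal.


Let X = Σ_S X_S over the C(19, 5) = 11628 subsets S of size 5, where X_S = 1 if the K_5 on S is monochromatic.
For a fixed S, the K_5 on S has C(5, 2) = 10 edges. P[all 10 edges red] = (1/2)^10, and likewise for blue, so P[monochromatic] = 2·(1/2)^10 = 2^{1 − 10} = 1/512.
By linearity of expectation: E[X] = C(19, 5) · 2^{1 − 10} = 11628 · 1/512 = 2907/128.
Numerically: E[X] ≈ 22.71094.

E[X] = C(19,5)·2^(1−C(5,2)) = 2907/128 ≈ 22.71094.


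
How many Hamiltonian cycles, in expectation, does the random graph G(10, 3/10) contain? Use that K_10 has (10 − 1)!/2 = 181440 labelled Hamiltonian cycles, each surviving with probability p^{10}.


K_10 has (10 − 1)!/2 = 181440 labelled Hamiltonian cycles.
For each such Hamiltonian cycle H, let X_H = 1 if all 10 edges of H are present in G. Then P[X_H = 1] = p^{10} = (3/10)^{10} = 59049/10000000000.
Summing the indicators: E[X] = Σ_H E[X_H] = 181440 · p^{10} = 181440 · 59049/10000000000 = 33480783/31250000.
Numerically: E[X] ≈ 1.07.

E[X] = 181440 · (3/10)^{10} = 33480783/31250000 ≈ 1.07.


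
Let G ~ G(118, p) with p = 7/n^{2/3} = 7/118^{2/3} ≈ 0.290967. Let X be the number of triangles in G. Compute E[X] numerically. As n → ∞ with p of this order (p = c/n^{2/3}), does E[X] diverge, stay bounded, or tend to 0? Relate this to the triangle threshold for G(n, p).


Number of potential triangles: C(118, 3) = 266916.
Each occurs with probability p³ ≈ (0.290967)³ ≈ 2.46337259e-02.
By linearity: E[X] = C(118, 3)·p³ ≈ 266916 · 2.46337259e-02 ≈ 6575.135593.
Since α = 2/3 < 1, p = c/n^{2/3} ≫ 1/n is above the triangle threshold p ~ 1/n. Asymptotically E[X] ~ (c³/6)·n^{3(1−α)} = (7³/6)·n^{1} → ∞; triangles are abundant w.h.p.

E[X] ≈ 6575.135593; in regime p = Θ(1/n^{2/3}) E[X] diverges (above the triangle threshold p ~ 1/n).
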